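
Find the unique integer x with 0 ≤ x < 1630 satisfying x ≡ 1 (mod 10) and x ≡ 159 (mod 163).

811

Write x = 1 + 10·k. Then 10·k ≡ 159 − 1 ≡ 158 (mod 163).
Need 10⁻¹ mod 163. Extended Euclid on (163, 10):
163 = 16·10 + 3
10 = 3·3 + 1
3 = 3·1 + 0
Back-substitute:
1 = 10 − 3·3
1 = −3·163 + 49·10
10⁻¹ ≡ 49 (mod 163), so k ≡ 49·158 ≡ 81 (mod 163).
x = 1 + 10·81 = 811.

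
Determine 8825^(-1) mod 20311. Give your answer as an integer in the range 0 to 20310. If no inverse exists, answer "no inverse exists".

Run Euclid on (20311, 8825):
20311 = 2*8825 + 2661
8825 = 3*2661 + 842
2661 = 3*842 + 135
842 = 6*135 + 32
135 = 4*32 + 7
32 = 4*7 + 4
7 = 1*4 + 3
4 = 1*3 + 1
3 = 3*1 + 0
Since gcd(8825, 20311) = 1, back-substitute to write 1 as a combination:
1 = 4 − 3
1 = −7 + 2·4
1 = 2·32 − 9·7
1 = −9·135 + 38·32
1 = 38·842 − 237·135
1 = −237·2661 + 749·842
1 = 749·8825 − 2484·2661
1 = −2484·20311 + 5717·8825
So 8825·5717 ≡ 1 (mod 20311).

5717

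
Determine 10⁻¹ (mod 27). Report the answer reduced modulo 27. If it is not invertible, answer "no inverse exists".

19

Run Euclid on (27, 10):
27 = 2×10 + 7
10 = 1×7 + 3
7 = 2×3 + 1
3 = 3×1 + 0
Since gcd(10, 27) = 1, back-substitute to write 1 as a combination:
1 = 7 − 2·3
1 = −2·10 + 3·7
1 = 3·27 − 8·10
So 10·(-8) ≡ 1 (mod 27), and -8 ≡ 19 (mod 27).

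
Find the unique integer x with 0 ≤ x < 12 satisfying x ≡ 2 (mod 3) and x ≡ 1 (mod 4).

Write x = 2 + 3·k. Then 3·k ≡ 1 − 2 ≡ 3 (mod 4).
Need 3⁻¹ mod 4. Extended Euclid on (4, 3):
4 = 1*3 + 1
3 = 3*1 + 0
Back-substitute:
1 = 4 − 3
3⁻¹ ≡ 3 (mod 4), so k ≡ 3·3 ≡ 1 (mod 4).
x = 2 + 3·1 = 5.

5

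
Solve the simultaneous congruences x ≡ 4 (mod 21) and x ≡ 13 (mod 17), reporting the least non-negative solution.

Write x = 4 + 21·k. Then 21·k ≡ 13 − 4 ≡ 9 (mod 17).
Need 21⁻¹ mod 17. Extended Euclid on (17, 4):
17 = 4*4 + 1
4 = 4*1 + 0
Back-substitute:
1 = 17 − 4·4
21⁻¹ ≡ 13 (mod 17), so k ≡ 13·9 ≡ 15 (mod 17).
x = 4 + 21·15 = 319.

319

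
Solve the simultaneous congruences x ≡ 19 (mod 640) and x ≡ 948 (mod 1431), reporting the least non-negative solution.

174099

Write x = 19 + 640·k. Then 640·k ≡ 948 − 19 ≡ 929 (mod 1431).
Need 640⁻¹ mod 1431. Extended Euclid on (1431, 640):
1431 = 2*640 + 151
640 = 4*151 + 36
151 = 4*36 + 7
36 = 5*7 + 1
7 = 7*1 + 0
Back-substitute:
1 = 36 − 5·7
1 = −5·151 + 21·36
1 = 21·640 − 89·151
1 = −89·1431 + 199·640
640⁻¹ ≡ 199 (mod 1431), so k ≡ 199·929 ≡ 272 (mod 1431).
x = 19 + 640·272 = 174099.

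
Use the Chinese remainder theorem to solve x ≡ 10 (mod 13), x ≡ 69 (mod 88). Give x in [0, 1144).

1037

Write x = 10 + 13·k. Then 13·k ≡ 69 − 10 ≡ 59 (mod 88).
Need 13⁻¹ mod 88. Extended Euclid on (88, 13):
88 = 6·13 + 10
13 = 1·10 + 3
10 = 3·3 + 1
3 = 3·1 + 0
Back-substitute:
1 = 10 − 3·3
1 = −3·13 + 4·10
1 = 4·88 − 27·13
13⁻¹ ≡ 61 (mod 88), so k ≡ 61·59 ≡ 79 (mod 88).
x = 10 + 13·79 = 1037.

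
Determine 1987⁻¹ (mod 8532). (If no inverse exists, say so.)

gcd(8532, 1987) by repeated division:
8532 = 4*1987 + 584
1987 = 3*584 + 235
584 = 2*235 + 114
235 = 2*114 + 7
114 = 16*7 + 2
7 = 3*2 + 1
2 = 2*1 + 0
Since gcd(1987, 8532) = 1, back-substitute to write 1 as a combination:
1 = 7 − 3·2
1 = −3·114 + 49·7
1 = 49·235 − 101·114
1 = −101·584 + 251·235
1 = 251·1987 − 854·584
1 = −854·8532 + 3667·1987
So 1987·3667 ≡ 1 (mod 8532).

3667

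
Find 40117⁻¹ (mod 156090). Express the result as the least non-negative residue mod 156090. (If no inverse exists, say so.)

Euclidean algorithm on 156090, 40117:
156090 = 3·40117 + 35739
40117 = 1·35739 + 4378
35739 = 8·4378 + 715
4378 = 6·715 + 88
715 = 8·88 + 11
88 = 8·11 + 0
The gcd is 11, not 1, hence no inverse exists.

no inverse exists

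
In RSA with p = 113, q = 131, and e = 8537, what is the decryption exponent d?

φ(n) = (p−1)(q−1) = 112·130 = 14560.
Need d with 8537·d ≡ 1 (mod 14560). Apply the extended Euclidean algorithm:
14560 = 1*8537 + 6023
8537 = 1*6023 + 2514
6023 = 2*2514 + 995
2514 = 2*995 + 524
995 = 1*524 + 471
524 = 1*471 + 53
471 = 8*53 + 47
53 = 1*47 + 6
47 = 7*6 + 5
6 = 1*5 + 1
5 = 5*1 + 0
Back-substitute:
1 = 6 − 5
1 = −47 + 8·6
1 = 8·53 − 9·47
1 = −9·471 + 80·53
1 = 80·524 − 89·471
1 = −89·995 + 169·524
1 = 169·2514 − 427·995
1 = −427·6023 + 1023·2514
1 = 1023·8537 − 1450·6023
1 = −1450·14560 + 2473·8537
So 8537·2473 ≡ 1 (mod 14560), hence d = 2473.

2473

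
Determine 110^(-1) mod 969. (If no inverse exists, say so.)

185

Apply the Euclidean algorithm to 969 and 110:
969 = 8×110 + 89
110 = 1×89 + 21
89 = 4×21 + 5
21 = 4×5 + 1
5 = 5×1 + 0
Since gcd(110, 969) = 1, back-substitute to write 1 as a combination:
1 = 21 − 4·5
1 = −4·89 + 17·21
1 = 17·110 − 21·89
1 = −21·969 + 185·110
So 110·185 ≡ 1 (mod 969).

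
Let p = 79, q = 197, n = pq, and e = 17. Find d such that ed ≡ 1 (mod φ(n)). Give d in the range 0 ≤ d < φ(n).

8993

φ(n) = (p−1)(q−1) = 78·196 = 15288.
Need d with 17·d ≡ 1 (mod 15288). Apply the extended Euclidean algorithm:
15288 = 899*17 + 5
17 = 3*5 + 2
5 = 2*2 + 1
2 = 2*1 + 0
Back-substitute:
1 = 5 − 2·2
1 = −2·17 + 7·5
1 = 7·15288 − 6295·17
So 17·(-6295) ≡ 1 (mod 15288), hence d ≡ -6295 ≡ 8993 (mod 15288).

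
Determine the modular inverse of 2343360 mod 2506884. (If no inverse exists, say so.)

no inverse exists

Euclidean algorithm on 2506884, 2343360:
2506884 = 1×2343360 + 163524
2343360 = 14×163524 + 54024
163524 = 3×54024 + 1452
54024 = 37×1452 + 300
1452 = 4×300 + 252
300 = 1×252 + 48
252 = 5×48 + 12
48 = 4×12 + 0
Since gcd = 12 > 1, 2343360 is not a unit mod 2506884.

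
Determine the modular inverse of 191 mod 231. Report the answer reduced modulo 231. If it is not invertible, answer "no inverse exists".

Run Euclid on (231, 191):
231 = 1·191 + 40
191 = 4·40 + 31
40 = 1·31 + 9
31 = 3·9 + 4
9 = 2·4 + 1
4 = 4·1 + 0
The gcd is 1. Working backward:
1 = 9 − 2·4
1 = −2·31 + 7·9
1 = 7·40 − 9·31
1 = −9·191 + 43·40
1 = 43·231 − 52·191
Thus 191·(-52) ≡ 1 (mod 231); reducing, -52 mod 231 = 179.

179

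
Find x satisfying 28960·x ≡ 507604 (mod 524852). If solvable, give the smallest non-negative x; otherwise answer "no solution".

First find gcd(28960, 524852):
524852 = 18×28960 + 3572
28960 = 8×3572 + 384
3572 = 9×384 + 116
384 = 3×116 + 36
116 = 3×36 + 8
36 = 4×8 + 4
8 = 2×4 + 0
gcd = 4 and 4 | 507604, so solutions exist. Divide through by 4: 7240x ≡ 126901 (mod 131213).
Now find 7240⁻¹ mod 131213:
131213 = 18·7240 + 893
7240 = 8·893 + 96
893 = 9·96 + 29
96 = 3·29 + 9
29 = 3·9 + 2
9 = 4·2 + 1
2 = 2·1 + 0
Back-substitute:
1 = 9 − 4·2
1 = −4·29 + 13·9
1 = 13·96 − 43·29
1 = −43·893 + 400·96
1 = 400·7240 − 3243·893
1 = −3243·131213 + 58774·7240
So 7240⁻¹ ≡ 58774 (mod 131213).
Then x ≡ 58774·126901 ≡ 70028 (mod 131213); the smallest non-negative solution is x = 70028.

70028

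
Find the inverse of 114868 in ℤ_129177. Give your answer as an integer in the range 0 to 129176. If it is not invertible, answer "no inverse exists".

41428

Apply the Euclidean algorithm to 129177 and 114868:
129177 = 1·114868 + 14309
114868 = 8·14309 + 396
14309 = 36·396 + 53
396 = 7·53 + 25
53 = 2·25 + 3
25 = 8·3 + 1
3 = 3·1 + 0
The gcd is 1. Working backward:
1 = 25 − 8·3
1 = −8·53 + 17·25
1 = 17·396 − 127·53
1 = −127·14309 + 4589·396
1 = 4589·114868 − 36839·14309
1 = −36839·129177 + 41428·114868
So 114868·41428 ≡ 1 (mod 129177).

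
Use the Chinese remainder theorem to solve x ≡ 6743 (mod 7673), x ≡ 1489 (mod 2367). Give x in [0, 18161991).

Write x = 6743 + 7673·k. Then 7673·k ≡ 1489 − 6743 ≡ 1847 (mod 2367).
Need 7673⁻¹ mod 2367. Extended Euclid on (2367, 572):
2367 = 4*572 + 79
572 = 7*79 + 19
79 = 4*19 + 3
19 = 6*3 + 1
3 = 3*1 + 0
Back-substitute:
1 = 19 − 6·3
1 = −6·79 + 25·19
1 = 25·572 − 181·79
1 = −181·2367 + 749·572
7673⁻¹ ≡ 749 (mod 2367), so k ≡ 749·1847 ≡ 1075 (mod 2367).
x = 6743 + 7673·1075 = 8255218.

8255218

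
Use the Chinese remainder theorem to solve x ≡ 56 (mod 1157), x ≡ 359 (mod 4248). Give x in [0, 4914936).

2086127

Write x = 56 + 1157·k. Then 1157·k ≡ 359 − 56 ≡ 303 (mod 4248).
Need 1157⁻¹ mod 4248. Extended Euclid on (4248, 1157):
4248 = 3*1157 + 777
1157 = 1*777 + 380
777 = 2*380 + 17
380 = 22*17 + 6
17 = 2*6 + 5
6 = 1*5 + 1
5 = 5*1 + 0
Back-substitute:
1 = 6 − 5
1 = −17 + 3·6
1 = 3·380 − 67·17
1 = −67·777 + 137·380
1 = 137·1157 − 204·777
1 = −204·4248 + 749·1157
1157⁻¹ ≡ 749 (mod 4248), so k ≡ 749·303 ≡ 1803 (mod 4248).
x = 56 + 1157·1803 = 2086127.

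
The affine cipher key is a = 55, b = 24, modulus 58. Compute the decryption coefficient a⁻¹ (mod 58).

19

Extended Euclidean algorithm:
58 = 1·55 + 3
55 = 18·3 + 1
3 = 3·1 + 0
Since gcd(55, 58) = 1, back-substitute to write 1 as a combination:
1 = 55 − 18·3
1 = −18·58 + 19·55
So 55·19 ≡ 1 (mod 58).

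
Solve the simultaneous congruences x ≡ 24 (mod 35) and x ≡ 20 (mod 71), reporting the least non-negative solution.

304

Write x = 24 + 35·k. Then 35·k ≡ 20 − 24 ≡ 67 (mod 71).
Need 35⁻¹ mod 71. Extended Euclid on (71, 35):
71 = 2*35 + 1
35 = 35*1 + 0
Back-substitute:
1 = 71 − 2·35
35⁻¹ ≡ 69 (mod 71), so k ≡ 69·67 ≡ 8 (mod 71).
x = 24 + 35·8 = 304.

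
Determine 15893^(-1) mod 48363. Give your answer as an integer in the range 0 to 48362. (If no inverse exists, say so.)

1202

Run Euclid on (48363, 15893):
48363 = 3·15893 + 684
15893 = 23·684 + 161
684 = 4·161 + 40
161 = 4·40 + 1
40 = 40·1 + 0
Since gcd(15893, 48363) = 1, back-substitute to write 1 as a combination:
1 = 161 − 4·40
1 = −4·684 + 17·161
1 = 17·15893 − 395·684
1 = −395·48363 + 1202·15893
So 15893·1202 ≡ 1 (mod 48363).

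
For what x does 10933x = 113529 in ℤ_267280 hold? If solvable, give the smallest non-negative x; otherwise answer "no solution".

3653

First find gcd(10933, 267280):
267280 = 24*10933 + 4888
10933 = 2*4888 + 1157
4888 = 4*1157 + 260
1157 = 4*260 + 117
260 = 2*117 + 26
117 = 4*26 + 13
26 = 2*13 + 0
gcd = 13 and 13 | 113529, so solutions exist. Divide through by 13: 841x ≡ 8733 (mod 20560).
Now find 841⁻¹ mod 20560:
20560 = 24·841 + 376
841 = 2·376 + 89
376 = 4·89 + 20
89 = 4·20 + 9
20 = 2·9 + 2
9 = 4·2 + 1
2 = 2·1 + 0
Back-substitute:
1 = 9 − 4·2
1 = −4·20 + 9·9
1 = 9·89 − 40·20
1 = −40·376 + 169·89
1 = 169·841 − 378·376
1 = −378·20560 + 9241·841
So 841⁻¹ ≡ 9241 (mod 20560).
Then x ≡ 9241·8733 ≡ 3653 (mod 20560); the smallest non-negative solution is x = 3653.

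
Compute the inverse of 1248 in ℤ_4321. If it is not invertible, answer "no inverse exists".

2988

gcd(4321, 1248) by repeated division:
4321 = 3×1248 + 577
1248 = 2×577 + 94
577 = 6×94 + 13
94 = 7×13 + 3
13 = 4×3 + 1
3 = 3×1 + 0
Since gcd(1248, 4321) = 1, back-substitute to write 1 as a combination:
1 = 13 − 4·3
1 = −4·94 + 29·13
1 = 29·577 − 178·94
1 = −178·1248 + 385·577
1 = 385·4321 − 1333·1248
Hence 1248⁻¹ ≡ -1333 ≡ 2988 (mod 4321).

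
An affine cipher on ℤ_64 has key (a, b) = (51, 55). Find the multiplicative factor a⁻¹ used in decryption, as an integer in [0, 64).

Run Euclid on (64, 51):
64 = 1·51 + 13
51 = 3·13 + 12
13 = 1·12 + 1
12 = 12·1 + 0
gcd = 1, so the inverse exists. Back-substitute:
1 = 13 − 12
1 = −51 + 4·13
1 = 4·64 − 5·51
Hence 51⁻¹ ≡ -5 ≡ 59 (mod 64).

59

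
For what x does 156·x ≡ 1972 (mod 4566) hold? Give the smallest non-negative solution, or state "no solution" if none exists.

gcd(156, 4566):
4566 = 29×156 + 42
156 = 3×42 + 30
42 = 1×30 + 12
30 = 2×12 + 6
12 = 2×6 + 0
gcd = 6, but 6 ∤ 1972, so the congruence has no solution.

no solution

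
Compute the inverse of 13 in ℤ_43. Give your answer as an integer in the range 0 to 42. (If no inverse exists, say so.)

10

Extended Euclidean algorithm:
43 = 3·13 + 4
13 = 3·4 + 1
4 = 4·1 + 0
The gcd is 1. Working backward:
1 = 13 − 3·4
1 = −3·43 + 10·13
So 13·10 ≡ 1 (mod 43).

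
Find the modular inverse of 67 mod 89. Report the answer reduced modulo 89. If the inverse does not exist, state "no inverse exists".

4

gcd(89, 67) by repeated division:
89 = 1·67 + 22
67 = 3·22 + 1
22 = 22·1 + 0
gcd = 1, so the inverse exists. Back-substitute:
1 = 67 − 3·22
1 = −3·89 + 4·67
So 67·4 ≡ 1 (mod 89).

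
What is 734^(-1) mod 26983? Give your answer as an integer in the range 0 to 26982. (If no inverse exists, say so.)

Apply the Euclidean algorithm to 26983 and 734:
26983 = 36×734 + 559
734 = 1×559 + 175
559 = 3×175 + 34
175 = 5×34 + 5
34 = 6×5 + 4
5 = 1×4 + 1
4 = 4×1 + 0
gcd = 1, so the inverse exists. Back-substitute:
1 = 5 − 4
1 = −34 + 7·5
1 = 7·175 − 36·34
1 = −36·559 + 115·175
1 = 115·734 − 151·559
1 = −151·26983 + 5551·734
So 734·5551 ≡ 1 (mod 26983).

5551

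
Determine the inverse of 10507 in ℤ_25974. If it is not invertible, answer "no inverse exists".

17611

Extended Euclidean algorithm:
25974 = 2×10507 + 4960
10507 = 2×4960 + 587
4960 = 8×587 + 264
587 = 2×264 + 59
264 = 4×59 + 28
59 = 2×28 + 3
28 = 9×3 + 1
3 = 3×1 + 0
gcd = 1, so the inverse exists. Back-substitute:
1 = 28 − 9·3
1 = −9·59 + 19·28
1 = 19·264 − 85·59
1 = −85·587 + 189·264
1 = 189·4960 − 1597·587
1 = −1597·10507 + 3383·4960
1 = 3383·25974 − 8363·10507
So 10507·(-8363) ≡ 1 (mod 25974), and -8363 ≡ 17611 (mod 25974).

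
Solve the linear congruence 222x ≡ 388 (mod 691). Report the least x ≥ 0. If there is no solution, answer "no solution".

64

First find gcd(222, 691):
691 = 3×222 + 25
222 = 8×25 + 22
25 = 1×22 + 3
22 = 7×3 + 1
3 = 3×1 + 0
gcd = 1, so a unique solution mod 691 exists.
Back-substitute for the Bézout coefficients:
1 = 22 − 7·3
1 = −7·25 + 8·22
1 = 8·222 − 71·25
1 = −71·691 + 221·222
So 222·(221) ≡ 1 (mod 691), giving 222⁻¹ ≡ 221.
x ≡ 222⁻¹·388 ≡ 221·388 ≡ 64 (mod 691).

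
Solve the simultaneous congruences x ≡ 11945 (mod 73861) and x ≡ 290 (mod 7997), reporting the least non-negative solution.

405952001

Write x = 11945 + 73861·k. Then 73861·k ≡ 290 − 11945 ≡ 4339 (mod 7997).
Need 73861⁻¹ mod 7997. Extended Euclid on (7997, 1888):
7997 = 4·1888 + 445
1888 = 4·445 + 108
445 = 4·108 + 13
108 = 8·13 + 4
13 = 3·4 + 1
4 = 4·1 + 0
Back-substitute:
1 = 13 − 3·4
1 = −3·108 + 25·13
1 = 25·445 − 103·108
1 = −103·1888 + 437·445
1 = 437·7997 − 1851·1888
73861⁻¹ ≡ 6146 (mod 7997), so k ≡ 6146·4339 ≡ 5496 (mod 7997).
x = 11945 + 73861·5496 = 405952001.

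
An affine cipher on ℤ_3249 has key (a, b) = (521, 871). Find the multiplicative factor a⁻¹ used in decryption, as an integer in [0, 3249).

449

Apply the Euclidean algorithm to 3249 and 521:
3249 = 6×521 + 123
521 = 4×123 + 29
123 = 4×29 + 7
29 = 4×7 + 1
7 = 7×1 + 0
Since gcd(521, 3249) = 1, back-substitute to write 1 as a combination:
1 = 29 − 4·7
1 = −4·123 + 17·29
1 = 17·521 − 72·123
1 = −72·3249 + 449·521
So 521·449 ≡ 1 (mod 3249).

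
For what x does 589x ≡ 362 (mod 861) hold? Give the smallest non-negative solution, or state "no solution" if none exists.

5

First find gcd(589, 861):
861 = 1·589 + 272
589 = 2·272 + 45
272 = 6·45 + 2
45 = 22·2 + 1
2 = 2·1 + 0
gcd = 1, so a unique solution mod 861 exists.
Back-substitute for the Bézout coefficients:
1 = 45 − 22·2
1 = −22·272 + 133·45
1 = 133·589 − 288·272
1 = −288·861 + 421·589
So 589·(421) ≡ 1 (mod 861), giving 589⁻¹ ≡ 421.
x ≡ 589⁻¹·362 ≡ 421·362 ≡ 5 (mod 861).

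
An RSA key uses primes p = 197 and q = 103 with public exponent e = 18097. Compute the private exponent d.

φ(n) = (p−1)(q−1) = 196·102 = 19992.
Need d with 18097·d ≡ 1 (mod 19992). Apply the extended Euclidean algorithm:
19992 = 1*18097 + 1895
18097 = 9*1895 + 1042
1895 = 1*1042 + 853
1042 = 1*853 + 189
853 = 4*189 + 97
189 = 1*97 + 92
97 = 1*92 + 5
92 = 18*5 + 2
5 = 2*2 + 1
2 = 2*1 + 0
Back-substitute:
1 = 5 − 2·2
1 = −2·92 + 37·5
1 = 37·97 − 39·92
1 = −39·189 + 76·97
1 = 76·853 − 343·189
1 = −343·1042 + 419·853
1 = 419·1895 − 762·1042
1 = −762·18097 + 7277·1895
1 = 7277·19992 − 8039·18097
So 18097·(-8039) ≡ 1 (mod 19992), hence d ≡ -8039 ≡ 11953 (mod 19992).

11953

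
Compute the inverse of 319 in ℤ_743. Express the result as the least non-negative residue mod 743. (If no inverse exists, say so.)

559

Run Euclid on (743, 319):
743 = 2·319 + 105
319 = 3·105 + 4
105 = 26·4 + 1
4 = 4·1 + 0
gcd = 1, so the inverse exists. Back-substitute:
1 = 105 − 26·4
1 = −26·319 + 79·105
1 = 79·743 − 184·319
So 319·(-184) ≡ 1 (mod 743), and -184 ≡ 559 (mod 743).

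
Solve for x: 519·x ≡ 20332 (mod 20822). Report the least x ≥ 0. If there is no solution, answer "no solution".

First find gcd(519, 20822):
20822 = 40*519 + 62
519 = 8*62 + 23
62 = 2*23 + 16
23 = 1*16 + 7
16 = 2*7 + 2
7 = 3*2 + 1
2 = 2*1 + 0
gcd = 1, so a unique solution mod 20822 exists.
Back-substitute for the Bézout coefficients:
1 = 7 − 3·2
1 = −3·16 + 7·7
1 = 7·23 − 10·16
1 = −10·62 + 27·23
1 = 27·519 − 226·62
1 = −226·20822 + 9067·519
So 519·(9067) ≡ 1 (mod 20822), giving 519⁻¹ ≡ 9067.
x ≡ 519⁻¹·20332 ≡ 9067·20332 ≡ 13078 (mod 20822).

13078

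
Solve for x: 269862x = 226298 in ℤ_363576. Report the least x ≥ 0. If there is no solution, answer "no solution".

no solution

gcd(269862, 363576):
363576 = 1×269862 + 93714
269862 = 2×93714 + 82434
93714 = 1×82434 + 11280
82434 = 7×11280 + 3474
11280 = 3×3474 + 858
3474 = 4×858 + 42
858 = 20×42 + 18
42 = 2×18 + 6
18 = 3×6 + 0
gcd = 6, but 6 ∤ 226298, so the congruence has no solution.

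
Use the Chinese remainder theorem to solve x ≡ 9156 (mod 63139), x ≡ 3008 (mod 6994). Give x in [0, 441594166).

418999560

Write x = 9156 + 63139·k. Then 63139·k ≡ 3008 − 9156 ≡ 846 (mod 6994).
Need 63139⁻¹ mod 6994. Extended Euclid on (6994, 193):
6994 = 36*193 + 46
193 = 4*46 + 9
46 = 5*9 + 1
9 = 9*1 + 0
Back-substitute:
1 = 46 − 5·9
1 = −5·193 + 21·46
1 = 21·6994 − 761·193
63139⁻¹ ≡ 6233 (mod 6994), so k ≡ 6233·846 ≡ 6636 (mod 6994).
x = 9156 + 63139·6636 = 418999560.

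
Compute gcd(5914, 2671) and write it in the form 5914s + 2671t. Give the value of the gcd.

1

Euclidean algorithm:
5914 = 2×2671 + 572
2671 = 4×572 + 383
572 = 1×383 + 189
383 = 2×189 + 5
189 = 37×5 + 4
5 = 1×4 + 1
4 = 4×1 + 0
gcd(5914, 2671) = 1.
Express as a combination:
1 = 5 − 4
1 = −189 + 38·5
1 = 38·383 − 77·189
1 = −77·572 + 115·383
1 = 115·2671 − 537·572
1 = −537·5914 + 1189·2671
So 1 = (-537)·5914 + (1189)·2671.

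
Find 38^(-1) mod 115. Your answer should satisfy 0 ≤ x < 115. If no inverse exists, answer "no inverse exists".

112

gcd(115, 38) by repeated division:
115 = 3·38 + 1
38 = 38·1 + 0
Since gcd(38, 115) = 1, back-substitute to write 1 as a combination:
1 = 115 − 3·38
So 38·(-3) ≡ 1 (mod 115), and -3 ≡ 112 (mod 115).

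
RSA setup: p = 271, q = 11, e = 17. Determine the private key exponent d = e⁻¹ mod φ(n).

φ(n) = (p−1)(q−1) = 270·10 = 2700.
Need d with 17·d ≡ 1 (mod 2700). Apply the extended Euclidean algorithm:
2700 = 158×17 + 14
17 = 1×14 + 3
14 = 4×3 + 2
3 = 1×2 + 1
2 = 2×1 + 0
Back-substitute:
1 = 3 − 2
1 = −14 + 5·3
1 = 5·17 − 6·14
1 = −6·2700 + 953·17
So 17·953 ≡ 1 (mod 2700), hence d = 953.

953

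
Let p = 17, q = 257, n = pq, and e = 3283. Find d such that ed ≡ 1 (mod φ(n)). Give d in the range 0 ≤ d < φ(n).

φ(n) = (p−1)(q−1) = 16·256 = 4096.
Need d with 3283·d ≡ 1 (mod 4096). Apply the extended Euclidean algorithm:
4096 = 1×3283 + 813
3283 = 4×813 + 31
813 = 26×31 + 7
31 = 4×7 + 3
7 = 2×3 + 1
3 = 3×1 + 0
Back-substitute:
1 = 7 − 2·3
1 = −2·31 + 9·7
1 = 9·813 − 236·31
1 = −236·3283 + 953·813
1 = 953·4096 − 1189·3283
So 3283·(-1189) ≡ 1 (mod 4096), hence d ≡ -1189 ≡ 2907 (mod 4096).

2907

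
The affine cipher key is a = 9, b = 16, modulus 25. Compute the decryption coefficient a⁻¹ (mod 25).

Run Euclid on (25, 9):
25 = 2*9 + 7
9 = 1*7 + 2
7 = 3*2 + 1
2 = 2*1 + 0
gcd = 1, so the inverse exists. Back-substitute:
1 = 7 − 3·2
1 = −3·9 + 4·7
1 = 4·25 − 11·9
Thus 9·(-11) ≡ 1 (mod 25); reducing, -11 mod 25 = 14.

14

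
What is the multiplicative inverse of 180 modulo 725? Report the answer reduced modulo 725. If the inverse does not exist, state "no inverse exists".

no inverse exists

Compute gcd(180, 725):
725 = 4×180 + 5
180 = 36×5 + 0
Since gcd = 5 > 1, 180 is not a unit mod 725.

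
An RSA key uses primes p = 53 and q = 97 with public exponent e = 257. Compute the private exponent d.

641

φ(n) = (p−1)(q−1) = 52·96 = 4992.
Need d with 257·d ≡ 1 (mod 4992). Apply the extended Euclidean algorithm:
4992 = 19*257 + 109
257 = 2*109 + 39
109 = 2*39 + 31
39 = 1*31 + 8
31 = 3*8 + 7
8 = 1*7 + 1
7 = 7*1 + 0
Back-substitute:
1 = 8 − 7
1 = −31 + 4·8
1 = 4·39 − 5·31
1 = −5·109 + 14·39
1 = 14·257 − 33·109
1 = −33·4992 + 641·257
So 257·641 ≡ 1 (mod 4992), hence d = 641.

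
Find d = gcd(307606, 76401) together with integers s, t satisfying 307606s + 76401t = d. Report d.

13

Euclidean algorithm:
307606 = 4·76401 + 2002
76401 = 38·2002 + 325
2002 = 6·325 + 52
325 = 6·52 + 13
52 = 4·13 + 0
gcd(307606, 76401) = 13.
Express as a combination:
13 = 325 − 6·52
13 = −6·2002 + 37·325
13 = 37·76401 − 1412·2002
13 = −1412·307606 + 5685·76401
So 13 = (-1412)·307606 + (5685)·76401.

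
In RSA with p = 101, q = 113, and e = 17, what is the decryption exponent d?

3953

φ(n) = (p−1)(q−1) = 100·112 = 11200.
Need d with 17·d ≡ 1 (mod 11200). Apply the extended Euclidean algorithm:
11200 = 658*17 + 14
17 = 1*14 + 3
14 = 4*3 + 2
3 = 1*2 + 1
2 = 2*1 + 0
Back-substitute:
1 = 3 − 2
1 = −14 + 5·3
1 = 5·17 − 6·14
1 = −6·11200 + 3953·17
So 17·3953 ≡ 1 (mod 11200), hence d = 3953.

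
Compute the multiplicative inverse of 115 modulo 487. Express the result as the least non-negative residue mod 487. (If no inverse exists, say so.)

Apply the Euclidean algorithm to 487 and 115:
487 = 4*115 + 27
115 = 4*27 + 7
27 = 3*7 + 6
7 = 1*6 + 1
6 = 6*1 + 0
gcd = 1, so the inverse exists. Back-substitute:
1 = 7 − 6
1 = −27 + 4·7
1 = 4·115 − 17·27
1 = −17·487 + 72·115
So 115·72 ≡ 1 (mod 487).

72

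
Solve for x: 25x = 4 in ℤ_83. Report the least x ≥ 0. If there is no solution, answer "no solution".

40

First find gcd(25, 83):
83 = 3×25 + 8
25 = 3×8 + 1
8 = 8×1 + 0
gcd = 1, so a unique solution mod 83 exists.
Back-substitute for the Bézout coefficients:
1 = 25 − 3·8
1 = −3·83 + 10·25
So 25·(10) ≡ 1 (mod 83), giving 25⁻¹ ≡ 10.
x ≡ 25⁻¹·4 ≡ 10·4 ≡ 40 (mod 83).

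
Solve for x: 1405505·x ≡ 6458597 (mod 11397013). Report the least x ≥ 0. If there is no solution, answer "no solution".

320474

First find gcd(1405505, 11397013):
11397013 = 8×1405505 + 152973
1405505 = 9×152973 + 28748
152973 = 5×28748 + 9233
28748 = 3×9233 + 1049
9233 = 8×1049 + 841
1049 = 1×841 + 208
841 = 4×208 + 9
208 = 23×9 + 1
9 = 9×1 + 0
gcd = 1, so a unique solution mod 11397013 exists.
Back-substitute for the Bézout coefficients:
1 = 208 − 23·9
1 = −23·841 + 93·208
1 = 93·1049 − 116·841
1 = −116·9233 + 1021·1049
1 = 1021·28748 − 3179·9233
1 = −3179·152973 + 16916·28748
1 = 16916·1405505 − 155423·152973
1 = −155423·11397013 + 1260300·1405505
So 1405505·(1260300) ≡ 1 (mod 11397013), giving 1405505⁻¹ ≡ 1260300.
x ≡ 1405505⁻¹·6458597 ≡ 1260300·6458597 ≡ 320474 (mod 11397013).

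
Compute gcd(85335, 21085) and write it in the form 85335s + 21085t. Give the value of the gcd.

Apply Euclid's algorithm to 85335 and 21085:
85335 = 4*21085 + 995
21085 = 21*995 + 190
995 = 5*190 + 45
190 = 4*45 + 10
45 = 4*10 + 5
10 = 2*5 + 0
gcd(85335, 21085) = 5.
Back-substituting:
5 = 45 − 4·10
5 = −4·190 + 17·45
5 = 17·995 − 89·190
5 = −89·21085 + 1886·995
5 = 1886·85335 − 7633·21085
So 5 = (1886)·85335 + (-7633)·21085.

5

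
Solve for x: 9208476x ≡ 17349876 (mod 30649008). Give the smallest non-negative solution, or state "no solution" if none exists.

2040655

First find gcd(9208476, 30649008):
30649008 = 3*9208476 + 3023580
9208476 = 3*3023580 + 137736
3023580 = 21*137736 + 131124
137736 = 1*131124 + 6612
131124 = 19*6612 + 5496
6612 = 1*5496 + 1116
5496 = 4*1116 + 1032
1116 = 1*1032 + 84
1032 = 12*84 + 24
84 = 3*24 + 12
24 = 2*12 + 0
gcd = 12 and 12 | 17349876, so solutions exist. Divide through by 12: 767373x ≡ 1445823 (mod 2554084).
Now find 767373⁻¹ mod 2554084:
2554084 = 3×767373 + 251965
767373 = 3×251965 + 11478
251965 = 21×11478 + 10927
11478 = 1×10927 + 551
10927 = 19×551 + 458
551 = 1×458 + 93
458 = 4×93 + 86
93 = 1×86 + 7
86 = 12×7 + 2
7 = 3×2 + 1
2 = 2×1 + 0
Back-substitute:
1 = 7 − 3·2
1 = −3·86 + 37·7
1 = 37·93 − 40·86
1 = −40·458 + 197·93
1 = 197·551 − 237·458
1 = −237·10927 + 4700·551
1 = 4700·11478 − 4937·10927
1 = −4937·251965 + 108377·11478
1 = 108377·767373 − 330068·251965
1 = −330068·2554084 + 1098581·767373
So 767373⁻¹ ≡ 1098581 (mod 2554084).
Then x ≡ 1098581·1445823 ≡ 2040655 (mod 2554084); the smallest non-negative solution is x = 2040655.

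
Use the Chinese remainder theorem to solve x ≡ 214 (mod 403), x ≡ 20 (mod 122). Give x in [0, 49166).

26006

Write x = 214 + 403·k. Then 403·k ≡ 20 − 214 ≡ 50 (mod 122).
Need 403⁻¹ mod 122. Extended Euclid on (122, 37):
122 = 3×37 + 11
37 = 3×11 + 4
11 = 2×4 + 3
4 = 1×3 + 1
3 = 3×1 + 0
Back-substitute:
1 = 4 − 3
1 = −11 + 3·4
1 = 3·37 − 10·11
1 = −10·122 + 33·37
403⁻¹ ≡ 33 (mod 122), so k ≡ 33·50 ≡ 64 (mod 122).
x = 214 + 403·64 = 26006.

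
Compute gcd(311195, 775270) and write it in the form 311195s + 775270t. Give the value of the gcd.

5

Repeated division:
775270 = 2*311195 + 152880
311195 = 2*152880 + 5435
152880 = 28*5435 + 700
5435 = 7*700 + 535
700 = 1*535 + 165
535 = 3*165 + 40
165 = 4*40 + 5
40 = 8*5 + 0
gcd(311195, 775270) = 5.
Back-substituting:
5 = 165 − 4·40
5 = −4·535 + 13·165
5 = 13·700 − 17·535
5 = −17·5435 + 132·700
5 = 132·152880 − 3713·5435
5 = −3713·311195 + 7558·152880
5 = 7558·775270 − 18829·311195
So 5 = (7558)·775270 + (-18829)·311195.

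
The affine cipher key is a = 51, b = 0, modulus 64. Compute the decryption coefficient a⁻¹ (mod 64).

59

Run Euclid on (64, 51):
64 = 1×51 + 13
51 = 3×13 + 12
13 = 1×12 + 1
12 = 12×1 + 0
The gcd is 1. Working backward:
1 = 13 − 12
1 = −51 + 4·13
1 = 4·64 − 5·51
So 51·(-5) ≡ 1 (mod 64), and -5 ≡ 59 (mod 64).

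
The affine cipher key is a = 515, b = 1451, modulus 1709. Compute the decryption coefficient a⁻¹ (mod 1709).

1115

Apply the Euclidean algorithm to 1709 and 515:
1709 = 3×515 + 164
515 = 3×164 + 23
164 = 7×23 + 3
23 = 7×3 + 2
3 = 1×2 + 1
2 = 2×1 + 0
gcd = 1, so the inverse exists. Back-substitute:
1 = 3 − 2
1 = −23 + 8·3
1 = 8·164 − 57·23
1 = −57·515 + 179·164
1 = 179·1709 − 594·515
So 515·(-594) ≡ 1 (mod 1709), and -594 ≡ 1115 (mod 1709).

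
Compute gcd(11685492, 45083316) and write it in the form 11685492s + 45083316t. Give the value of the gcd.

12

Euclidean algorithm:
45083316 = 3×11685492 + 10026840
11685492 = 1×10026840 + 1658652
10026840 = 6×1658652 + 74928
1658652 = 22×74928 + 10236
74928 = 7×10236 + 3276
10236 = 3×3276 + 408
3276 = 8×408 + 12
408 = 34×12 + 0
gcd(11685492, 45083316) = 12.
Back-substituting:
12 = 3276 − 8·408
12 = −8·10236 + 25·3276
12 = 25·74928 − 183·10236
12 = −183·1658652 + 4051·74928
12 = 4051·10026840 − 24489·1658652
12 = −24489·11685492 + 28540·10026840
12 = 28540·45083316 − 110109·11685492
So 12 = (28540)·45083316 + (-110109)·11685492.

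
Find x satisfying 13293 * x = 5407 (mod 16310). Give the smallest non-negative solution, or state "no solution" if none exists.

no solution

gcd(13293, 16310):
16310 = 1×13293 + 3017
13293 = 4×3017 + 1225
3017 = 2×1225 + 567
1225 = 2×567 + 91
567 = 6×91 + 21
91 = 4×21 + 7
21 = 3×7 + 0
gcd = 7, but 7 ∤ 5407, so the congruence has no solution.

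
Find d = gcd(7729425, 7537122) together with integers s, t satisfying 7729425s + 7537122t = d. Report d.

Apply Euclid's algorithm to 7729425 and 7537122:
7729425 = 1·7537122 + 192303
7537122 = 39·192303 + 37305
192303 = 5·37305 + 5778
37305 = 6·5778 + 2637
5778 = 2·2637 + 504
2637 = 5·504 + 117
504 = 4·117 + 36
117 = 3·36 + 9
36 = 4·9 + 0
gcd(7729425, 7537122) = 9.
Express as a combination:
9 = 117 − 3·36
9 = −3·504 + 13·117
9 = 13·2637 − 68·504
9 = −68·5778 + 149·2637
9 = 149·37305 − 962·5778
9 = −962·192303 + 4959·37305
9 = 4959·7537122 − 194363·192303
9 = −194363·7729425 + 199322·7537122
So 9 = (-194363)·7729425 + (199322)·7537122.

9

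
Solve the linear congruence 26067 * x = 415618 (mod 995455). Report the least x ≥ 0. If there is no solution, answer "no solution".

823929

First find gcd(26067, 995455):
995455 = 38*26067 + 4909
26067 = 5*4909 + 1522
4909 = 3*1522 + 343
1522 = 4*343 + 150
343 = 2*150 + 43
150 = 3*43 + 21
43 = 2*21 + 1
21 = 21*1 + 0
gcd = 1, so a unique solution mod 995455 exists.
Back-substitute for the Bézout coefficients:
1 = 43 − 2·21
1 = −2·150 + 7·43
1 = 7·343 − 16·150
1 = −16·1522 + 71·343
1 = 71·4909 − 229·1522
1 = −229·26067 + 1216·4909
1 = 1216·995455 − 46437·26067
So 26067·(-46437) ≡ 1 (mod 995455), giving 26067⁻¹ ≡ 949018.
x ≡ 26067⁻¹·415618 ≡ 949018·415618 ≡ 823929 (mod 995455).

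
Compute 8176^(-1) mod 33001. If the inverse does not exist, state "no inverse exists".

Apply the Euclidean algorithm to 33001 and 8176:
33001 = 4*8176 + 297
8176 = 27*297 + 157
297 = 1*157 + 140
157 = 1*140 + 17
140 = 8*17 + 4
17 = 4*4 + 1
4 = 4*1 + 0
The gcd is 1. Working backward:
1 = 17 − 4·4
1 = −4·140 + 33·17
1 = 33·157 − 37·140
1 = −37·297 + 70·157
1 = 70·8176 − 1927·297
1 = −1927·33001 + 7778·8176
So 8176·7778 ≡ 1 (mod 33001).

7778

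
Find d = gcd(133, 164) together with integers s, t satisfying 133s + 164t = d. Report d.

1

Euclidean algorithm:
164 = 1×133 + 31
133 = 4×31 + 9
31 = 3×9 + 4
9 = 2×4 + 1
4 = 4×1 + 0
gcd(133, 164) = 1.
Back-substituting:
1 = 9 − 2·4
1 = −2·31 + 7·9
1 = 7·133 − 30·31
1 = −30·164 + 37·133
So 1 = (-30)·164 + (37)·133.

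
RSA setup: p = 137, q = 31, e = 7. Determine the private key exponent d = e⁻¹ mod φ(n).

φ(n) = (p−1)(q−1) = 136·30 = 4080.
Need d with 7·d ≡ 1 (mod 4080). Apply the extended Euclidean algorithm:
4080 = 582×7 + 6
7 = 1×6 + 1
6 = 6×1 + 0
Back-substitute:
1 = 7 − 6
1 = −4080 + 583·7
So 7·583 ≡ 1 (mod 4080), hence d = 583.

583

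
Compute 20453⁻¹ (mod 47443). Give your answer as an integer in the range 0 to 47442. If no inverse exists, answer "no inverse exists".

Apply the Euclidean algorithm to 47443 and 20453:
47443 = 2·20453 + 6537
20453 = 3·6537 + 842
6537 = 7·842 + 643
842 = 1·643 + 199
643 = 3·199 + 46
199 = 4·46 + 15
46 = 3·15 + 1
15 = 15·1 + 0
Since gcd(20453, 47443) = 1, back-substitute to write 1 as a combination:
1 = 46 − 3·15
1 = −3·199 + 13·46
1 = 13·643 − 42·199
1 = −42·842 + 55·643
1 = 55·6537 − 427·842
1 = −427·20453 + 1336·6537
1 = 1336·47443 − 3099·20453
So 20453·(-3099) ≡ 1 (mod 47443), and -3099 ≡ 44344 (mod 47443).

44344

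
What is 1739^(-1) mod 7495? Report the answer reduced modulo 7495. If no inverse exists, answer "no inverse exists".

3379

Apply the Euclidean algorithm to 7495 and 1739:
7495 = 4·1739 + 539
1739 = 3·539 + 122
539 = 4·122 + 51
122 = 2·51 + 20
51 = 2·20 + 11
20 = 1·11 + 9
11 = 1·9 + 2
9 = 4·2 + 1
2 = 2·1 + 0
Since gcd(1739, 7495) = 1, back-substitute to write 1 as a combination:
1 = 9 − 4·2
1 = −4·11 + 5·9
1 = 5·20 − 9·11
1 = −9·51 + 23·20
1 = 23·122 − 55·51
1 = −55·539 + 243·122
1 = 243·1739 − 784·539
1 = −784·7495 + 3379·1739
So 1739·3379 ≡ 1 (mod 7495).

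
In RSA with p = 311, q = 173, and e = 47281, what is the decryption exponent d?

26841

φ(n) = (p−1)(q−1) = 310·172 = 53320.
Need d with 47281·d ≡ 1 (mod 53320). Apply the extended Euclidean algorithm:
53320 = 1×47281 + 6039
47281 = 7×6039 + 5008
6039 = 1×5008 + 1031
5008 = 4×1031 + 884
1031 = 1×884 + 147
884 = 6×147 + 2
147 = 73×2 + 1
2 = 2×1 + 0
Back-substitute:
1 = 147 − 73·2
1 = −73·884 + 439·147
1 = 439·1031 − 512·884
1 = −512·5008 + 2487·1031
1 = 2487·6039 − 2999·5008
1 = −2999·47281 + 23480·6039
1 = 23480·53320 − 26479·47281
So 47281·(-26479) ≡ 1 (mod 53320), hence d ≡ -26479 ≡ 26841 (mod 53320).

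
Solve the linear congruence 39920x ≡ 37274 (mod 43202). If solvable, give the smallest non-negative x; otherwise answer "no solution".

First find gcd(39920, 43202):
43202 = 1*39920 + 3282
39920 = 12*3282 + 536
3282 = 6*536 + 66
536 = 8*66 + 8
66 = 8*8 + 2
8 = 4*2 + 0
gcd = 2 and 2 | 37274, so solutions exist. Divide through by 2: 19960x ≡ 18637 (mod 21601).
Now find 19960⁻¹ mod 21601:
21601 = 1·19960 + 1641
19960 = 12·1641 + 268
1641 = 6·268 + 33
268 = 8·33 + 4
33 = 8·4 + 1
4 = 4·1 + 0
Back-substitute:
1 = 33 − 8·4
1 = −8·268 + 65·33
1 = 65·1641 − 398·268
1 = −398·19960 + 4841·1641
1 = 4841·21601 − 5239·19960
So 19960·(-5239) ≡ 1 (mod 21601), i.e. 19960⁻¹ ≡ 16362.
Then x ≡ 16362·18637 ≡ 18878 (mod 21601); the smallest non-negative solution is x = 18878.

18878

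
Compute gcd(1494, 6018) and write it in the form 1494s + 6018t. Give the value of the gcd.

Euclidean algorithm:
6018 = 4×1494 + 42
1494 = 35×42 + 24
42 = 1×24 + 18
24 = 1×18 + 6
18 = 3×6 + 0
gcd(1494, 6018) = 6.
Express as a combination:
6 = 24 − 18
6 = −42 + 2·24
6 = 2·1494 − 71·42
6 = −71·6018 + 286·1494
So 6 = (-71)·6018 + (286)·1494.

6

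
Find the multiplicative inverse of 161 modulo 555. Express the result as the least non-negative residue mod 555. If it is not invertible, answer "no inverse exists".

131

Apply the Euclidean algorithm to 555 and 161:
555 = 3*161 + 72
161 = 2*72 + 17
72 = 4*17 + 4
17 = 4*4 + 1
4 = 4*1 + 0
gcd = 1, so the inverse exists. Back-substitute:
1 = 17 − 4·4
1 = −4·72 + 17·17
1 = 17·161 − 38·72
1 = −38·555 + 131·161
So 161·131 ≡ 1 (mod 555).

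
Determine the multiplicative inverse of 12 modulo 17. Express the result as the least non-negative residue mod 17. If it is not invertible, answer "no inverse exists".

10

Apply the Euclidean algorithm to 17 and 12:
17 = 1·12 + 5
12 = 2·5 + 2
5 = 2·2 + 1
2 = 2·1 + 0
The gcd is 1. Working backward:
1 = 5 − 2·2
1 = −2·12 + 5·5
1 = 5·17 − 7·12
Hence 12⁻¹ ≡ -7 ≡ 10 (mod 17).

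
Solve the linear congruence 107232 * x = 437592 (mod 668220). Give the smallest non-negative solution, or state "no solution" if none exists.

35636

First find gcd(107232, 668220):
668220 = 6·107232 + 24828
107232 = 4·24828 + 7920
24828 = 3·7920 + 1068
7920 = 7·1068 + 444
1068 = 2·444 + 180
444 = 2·180 + 84
180 = 2·84 + 12
84 = 7·12 + 0
gcd = 12 and 12 | 437592, so solutions exist. Divide through by 12: 8936x ≡ 36466 (mod 55685).
Now find 8936⁻¹ mod 55685:
55685 = 6·8936 + 2069
8936 = 4·2069 + 660
2069 = 3·660 + 89
660 = 7·89 + 37
89 = 2·37 + 15
37 = 2·15 + 7
15 = 2·7 + 1
7 = 7·1 + 0
Back-substitute:
1 = 15 − 2·7
1 = −2·37 + 5·15
1 = 5·89 − 12·37
1 = −12·660 + 89·89
1 = 89·2069 − 279·660
1 = −279·8936 + 1205·2069
1 = 1205·55685 − 7509·8936
So 8936·(-7509) ≡ 1 (mod 55685), i.e. 8936⁻¹ ≡ 48176.
Then x ≡ 48176·36466 ≡ 35636 (mod 55685); the smallest non-negative solution is x = 35636.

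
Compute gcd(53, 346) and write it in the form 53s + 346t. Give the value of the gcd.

Apply Euclid's algorithm to 346 and 53:
346 = 6·53 + 28
53 = 1·28 + 25
28 = 1·25 + 3
25 = 8·3 + 1
3 = 3·1 + 0
gcd(53, 346) = 1.
Working backward:
1 = 25 − 8·3
1 = −8·28 + 9·25
1 = 9·53 − 17·28
1 = −17·346 + 111·53
So 1 = (-17)·346 + (111)·53.

1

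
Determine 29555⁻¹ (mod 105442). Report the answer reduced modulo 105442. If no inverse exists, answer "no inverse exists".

14581

Run Euclid on (105442, 29555):
105442 = 3*29555 + 16777
29555 = 1*16777 + 12778
16777 = 1*12778 + 3999
12778 = 3*3999 + 781
3999 = 5*781 + 94
781 = 8*94 + 29
94 = 3*29 + 7
29 = 4*7 + 1
7 = 7*1 + 0
gcd = 1, so the inverse exists. Back-substitute:
1 = 29 − 4·7
1 = −4·94 + 13·29
1 = 13·781 − 108·94
1 = −108·3999 + 553·781
1 = 553·12778 − 1767·3999
1 = −1767·16777 + 2320·12778
1 = 2320·29555 − 4087·16777
1 = −4087·105442 + 14581·29555
So 29555·14581 ≡ 1 (mod 105442).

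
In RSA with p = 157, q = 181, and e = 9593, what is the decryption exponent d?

22697

φ(n) = (p−1)(q−1) = 156·180 = 28080.
Need d with 9593·d ≡ 1 (mod 28080). Apply the extended Euclidean algorithm:
28080 = 2*9593 + 8894
9593 = 1*8894 + 699
8894 = 12*699 + 506
699 = 1*506 + 193
506 = 2*193 + 120
193 = 1*120 + 73
120 = 1*73 + 47
73 = 1*47 + 26
47 = 1*26 + 21
26 = 1*21 + 5
21 = 4*5 + 1
5 = 5*1 + 0
Back-substitute:
1 = 21 − 4·5
1 = −4·26 + 5·21
1 = 5·47 − 9·26
1 = −9·73 + 14·47
1 = 14·120 − 23·73
1 = −23·193 + 37·120
1 = 37·506 − 97·193
1 = −97·699 + 134·506
1 = 134·8894 − 1705·699
1 = −1705·9593 + 1839·8894
1 = 1839·28080 − 5383·9593
So 9593·(-5383) ≡ 1 (mod 28080), hence d ≡ -5383 ≡ 22697 (mod 28080).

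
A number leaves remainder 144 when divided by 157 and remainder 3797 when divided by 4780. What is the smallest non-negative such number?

601297

Write x = 144 + 157·k. Then 157·k ≡ 3797 − 144 ≡ 3653 (mod 4780).
Need 157⁻¹ mod 4780. Extended Euclid on (4780, 157):
4780 = 30×157 + 70
157 = 2×70 + 17
70 = 4×17 + 2
17 = 8×2 + 1
2 = 2×1 + 0
Back-substitute:
1 = 17 − 8·2
1 = −8·70 + 33·17
1 = 33·157 − 74·70
1 = −74·4780 + 2253·157
157⁻¹ ≡ 2253 (mod 4780), so k ≡ 2253·3653 ≡ 3829 (mod 4780).
x = 144 + 157·3829 = 601297.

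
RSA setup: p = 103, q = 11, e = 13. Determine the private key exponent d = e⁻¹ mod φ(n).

φ(n) = (p−1)(q−1) = 102·10 = 1020.
Need d with 13·d ≡ 1 (mod 1020). Apply the extended Euclidean algorithm:
1020 = 78*13 + 6
13 = 2*6 + 1
6 = 6*1 + 0
Back-substitute:
1 = 13 − 2·6
1 = −2·1020 + 157·13
So 13·157 ≡ 1 (mod 1020), hence d = 157.

157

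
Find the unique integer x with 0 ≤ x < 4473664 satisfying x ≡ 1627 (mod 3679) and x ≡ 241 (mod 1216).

1568881

Write x = 1627 + 3679·k. Then 3679·k ≡ 241 − 1627 ≡ 1046 (mod 1216).
Need 3679⁻¹ mod 1216. Extended Euclid on (1216, 31):
1216 = 39×31 + 7
31 = 4×7 + 3
7 = 2×3 + 1
3 = 3×1 + 0
Back-substitute:
1 = 7 − 2·3
1 = −2·31 + 9·7
1 = 9·1216 − 353·31
3679⁻¹ ≡ 863 (mod 1216), so k ≡ 863·1046 ≡ 426 (mod 1216).
x = 1627 + 3679·426 = 1568881.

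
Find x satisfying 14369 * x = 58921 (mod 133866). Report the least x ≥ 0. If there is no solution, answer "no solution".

First find gcd(14369, 133866):
133866 = 9×14369 + 4545
14369 = 3×4545 + 734
4545 = 6×734 + 141
734 = 5×141 + 29
141 = 4×29 + 25
29 = 1×25 + 4
25 = 6×4 + 1
4 = 4×1 + 0
gcd = 1, so a unique solution mod 133866 exists.
Back-substitute for the Bézout coefficients:
1 = 25 − 6·4
1 = −6·29 + 7·25
1 = 7·141 − 34·29
1 = −34·734 + 177·141
1 = 177·4545 − 1096·734
1 = −1096·14369 + 3465·4545
1 = 3465·133866 − 32281·14369
So 14369·(-32281) ≡ 1 (mod 133866), giving 14369⁻¹ ≡ 101585.
x ≡ 14369⁻¹·58921 ≡ 101585·58921 ≡ 73193 (mod 133866).

73193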